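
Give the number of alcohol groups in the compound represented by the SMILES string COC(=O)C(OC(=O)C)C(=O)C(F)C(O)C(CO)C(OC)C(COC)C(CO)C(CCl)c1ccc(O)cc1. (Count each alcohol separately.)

Reading the structure from left to right:
  CH3OOC: CH3O–C(=O)–: carbonyl C bonded to C and to –OCH3 → ester (not ketone + ether).
  CH(OCOCH3): pendant –OC(=O)CH3: an acyloxy group → ester.
  CO: –C(=O)– with carbon on both sides → ketone.
  CH(F): halogen on an sp³ carbon → alkyl halide.
  CH(OH): –OH on an sp³ carbon → alcohol (secondary).
  CH(CH2OH): pendant –CH2OH on an sp³ backbone C → alcohol.
  CH(OCH3): pendant –OCH3: C–O–C with sp³ C, no adjacent C=O → ether.
  CH(CH2OCH3): pendant –CH2OCH3: C–O–C linkage → ether.
  CH(CH2OH): pendant –CH2OH on an sp³ backbone C → alcohol.
  CH(CH2Cl): pendant –CH2X: halogen on sp³ carbon → alkyl halide.
  C6H4OH: –OH attached directly to an aromatic ring → phenol (not alcohol); the ring itself is an arene.
Alcohol appears at: CH(OH), CH(CH2OH), CH(CH2OH) → 3.

3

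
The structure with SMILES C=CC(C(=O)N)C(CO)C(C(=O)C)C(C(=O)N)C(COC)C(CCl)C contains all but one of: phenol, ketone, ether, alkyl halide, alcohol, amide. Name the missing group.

phenol

alcohol: present (CH(CH2OH) — pendant –CH2OH on an sp³ backbone C → alcohol).
ketone: present (CH(COCH3) — pendant –COCH3: carbonyl C bonded to two carbons → ketone).
amide: present (CH(CONH2) — pendant –CONH2: carbonyl C bonded to C and N → amide).
alkyl halide: present (CH(CH2Cl) — pendant –CH2X: halogen on sp³ carbon → alkyl halide).
ether: present (CH(CH2OCH3) — pendant –CH2OCH3: C–O–C linkage → ether).
phenol: absent. In CH(CH2OH), the –OH is on an sp³ carbon, not on an aromatic ring, so it is an alcohol.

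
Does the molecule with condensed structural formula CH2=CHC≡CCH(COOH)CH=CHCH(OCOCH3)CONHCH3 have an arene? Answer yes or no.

no

C=C double bond → alkene.
C≡C triple bond → alkyne.
pendant –COOH: carbonyl C bonded to C and –OH → carboxylic acid.
C=C double bond → alkene.
pendant –OC(=O)CH3: an acyloxy group → ester.
–C(=O)NHCH3: carbonyl C bonded to C and to N → amide (the N is not an amine).
The groups actually present are: alkene, alkyne, amide, carboxylic acid, ester.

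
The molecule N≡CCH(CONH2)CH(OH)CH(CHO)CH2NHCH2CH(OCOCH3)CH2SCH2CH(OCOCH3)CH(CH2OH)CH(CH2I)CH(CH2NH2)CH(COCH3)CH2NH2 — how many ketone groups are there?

1

N≡C–: carbon triple-bonded to nitrogen → nitrile.
pendant –CONH2: carbonyl C bonded to C and N → amide.
–OH on an sp³ carbon → alcohol (secondary).
pendant –CHO: carbonyl C bonded to C and H → aldehyde.
C–N–C with sp³ carbons and no adjacent C=O → amine (secondary).
pendant –OC(=O)CH3: an acyloxy group → ester.
C–S–C linkage → sulfide (thioether).
pendant –OC(=O)CH3: an acyloxy group → ester.
pendant –CH2OH on an sp³ backbone C → alcohol.
pendant –CH2X: halogen on sp³ carbon → alkyl halide.
pendant –CH2NH2: N on sp³ C, no adjacent C=O → amine.
pendant –COCH3: carbonyl C bonded to two carbons → ketone.
–NH2 on an sp³ carbon with no adjacent C=O → amine.
Ketone appears at: CH(COCH3) → 1.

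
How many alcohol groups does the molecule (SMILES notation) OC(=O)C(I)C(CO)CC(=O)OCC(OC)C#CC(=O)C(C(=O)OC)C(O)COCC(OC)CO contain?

–COOH: carbonyl C bonded to –OH and C → carboxylic acid (the –OH is not a separate alcohol).
halogen on an sp³ carbon → alkyl halide.
pendant –CH2OH on an sp³ backbone C → alcohol.
–C(=O)–O–C with C on the carbonyl side → ester.
pendant –OCH3: C–O–C with sp³ C, no adjacent C=O → ether.
C≡C triple bond → alkyne.
–C(=O)– with carbon on both sides → ketone.
pendant –COOCH3: carbonyl C bonded to C and –OCH3 → ester.
–OH on an sp³ carbon → alcohol (secondary).
C–O–C with sp³ carbons on both sides and no adjacent C=O → ether.
pendant –OCH3: C–O–C with sp³ C, no adjacent C=O → ether.
–OH on an sp³ carbon → alcohol.
Alcohol appears at: CH(CH2OH), CH(OH), CH2OH → 3.

3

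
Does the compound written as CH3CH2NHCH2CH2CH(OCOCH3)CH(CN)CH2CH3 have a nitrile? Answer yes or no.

Taking each segment in turn:
  CH2NHCH2: C–N–C with sp³ carbons and no adjacent C=O → amine (secondary).
  CH(OCOCH3): pendant –OC(=O)CH3: an acyloxy group → ester.
  CH(CN): pendant –C≡N: nitrile.
The CH(CN) segment supplies the nitrile: pendant –C≡N: nitrile.

yes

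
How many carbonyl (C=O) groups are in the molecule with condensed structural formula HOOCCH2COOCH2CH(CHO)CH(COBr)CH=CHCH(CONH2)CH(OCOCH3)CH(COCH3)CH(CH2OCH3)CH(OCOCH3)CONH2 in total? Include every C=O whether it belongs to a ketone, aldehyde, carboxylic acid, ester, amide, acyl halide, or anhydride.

9

HOOC: carboxylic acid, 1 C=O (running total 1).
CH2COOCH2: ester, 1 C=O (running total 2).
CH(CHO): aldehyde, 1 C=O (running total 3).
CH(COBr): acyl halide, 1 C=O (running total 4).
CH(CONH2): amide, 1 C=O (running total 5).
CH(OCOCH3): ester, 1 C=O (running total 6).
CH(COCH3): ketone, 1 C=O (running total 7).
CH(OCOCH3): ester, 1 C=O (running total 8).
CONH2: amide, 1 C=O (running total 9).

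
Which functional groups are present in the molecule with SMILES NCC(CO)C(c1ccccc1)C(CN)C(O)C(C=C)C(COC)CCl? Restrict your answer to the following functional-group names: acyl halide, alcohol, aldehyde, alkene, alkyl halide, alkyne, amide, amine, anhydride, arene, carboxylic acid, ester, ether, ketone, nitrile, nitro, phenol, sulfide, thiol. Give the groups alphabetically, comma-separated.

Reading the structure from left to right:
  H2NCH2: –NH2 on an sp³ carbon with no adjacent C=O → amine.
  CH(CH2OH): pendant –CH2OH on an sp³ backbone C → alcohol.
  CH(C6H5): pendant –C6H5: benzene ring → arene.
  CH(CH2NH2): pendant –CH2NH2: N on sp³ C, no adjacent C=O → amine.
  CH(OH): –OH on an sp³ carbon → alcohol (secondary).
  CH(CH=CH2): pendant –CH=CH2: C=C double bond → alkene.
  CH(CH2OCH3): pendant –CH2OCH3: C–O–C linkage → ether.
  CH2Cl: halogen on an sp³ carbon → alkyl halide.

alcohol, alkene, alkyl halide, amine, arene, ether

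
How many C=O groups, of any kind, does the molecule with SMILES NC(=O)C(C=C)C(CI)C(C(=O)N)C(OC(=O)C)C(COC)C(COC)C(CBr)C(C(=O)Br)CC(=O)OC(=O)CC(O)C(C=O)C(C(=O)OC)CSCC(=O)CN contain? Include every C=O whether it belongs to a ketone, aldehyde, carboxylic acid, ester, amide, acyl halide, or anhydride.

9

H2NCO: amide, 1 C=O (running total 1).
CH(CONH2): amide, 1 C=O (running total 2).
CH(OCOCH3): ester, 1 C=O (running total 3).
CH(COBr): acyl halide, 1 C=O (running total 4).
CH2CO-O-COCH2: anhydride, 2 C=O (running total 6).
CH(CHO): aldehyde, 1 C=O (running total 7).
CH(COOCH3): ester, 1 C=O (running total 8).
CO: ketone, 1 C=O (running total 9).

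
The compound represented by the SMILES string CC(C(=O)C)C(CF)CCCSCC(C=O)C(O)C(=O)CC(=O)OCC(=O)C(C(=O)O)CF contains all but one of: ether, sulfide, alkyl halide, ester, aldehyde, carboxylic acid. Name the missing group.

carboxylic acid: present (CH(COOH) — pendant –COOH: carbonyl C bonded to C and –OH → carboxylic acid).
alkyl halide: present (CH(CH2F) — pendant –CH2X: halogen on sp³ carbon → alkyl halide).
sulfide: present (CH2SCH2 — C–S–C linkage → sulfide (thioether)).
aldehyde: present (CH(CHO) — pendant –CHO: carbonyl C bonded to C and H → aldehyde).
ester: present (CH2COOCH2 — –C(=O)–O–C with C on the carbonyl side → ester).
ether: absent. In CH2COOCH2, the C–O–C oxygen is adjacent to a C=O, so it belongs to an ester, not an ether.

ether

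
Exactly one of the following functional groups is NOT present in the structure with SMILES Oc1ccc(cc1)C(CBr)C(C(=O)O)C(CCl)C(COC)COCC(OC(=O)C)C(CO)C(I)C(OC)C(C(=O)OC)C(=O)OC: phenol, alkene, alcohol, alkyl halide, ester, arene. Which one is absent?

ester: present (CH(OCOCH3) — pendant –OC(=O)CH3: an acyloxy group → ester).
phenol: present (HOC6H4 — –OH attached directly to an aromatic ring → phenol (not alcohol); the ring itself is an arene).
alcohol: present (CH(CH2OH) — pendant –CH2OH on an sp³ backbone C → alcohol).
alkyl halide: present (CH(CH2Br) — pendant –CH2X: halogen on sp³ carbon → alkyl halide).
arene: present (HOC6H4 — –OH attached directly to an aromatic ring → phenol (not alcohol); the ring itself is an arene).
alkene: absent. In HOC6H4, the C=C units are part of an aromatic ring, which is an arene, not an isolated alkene.

alkene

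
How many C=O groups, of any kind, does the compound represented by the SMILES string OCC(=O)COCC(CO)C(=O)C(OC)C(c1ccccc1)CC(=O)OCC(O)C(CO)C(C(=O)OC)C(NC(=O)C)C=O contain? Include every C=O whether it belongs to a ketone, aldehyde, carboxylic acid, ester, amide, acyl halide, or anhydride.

CO: ketone, 1 C=O (running total 1).
CO: ketone, 1 C=O (running total 2).
CH2COOCH2: ester, 1 C=O (running total 3).
CH(COOCH3): ester, 1 C=O (running total 4).
CH(NHCOCH3): amide, 1 C=O (running total 5).
CHO: aldehyde, 1 C=O (running total 6).

6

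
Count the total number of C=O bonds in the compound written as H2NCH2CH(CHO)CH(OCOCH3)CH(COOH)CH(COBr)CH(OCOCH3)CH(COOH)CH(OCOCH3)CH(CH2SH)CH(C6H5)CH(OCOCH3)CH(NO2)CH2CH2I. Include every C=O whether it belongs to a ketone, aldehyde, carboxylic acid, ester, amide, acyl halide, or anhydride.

8

CH(CHO): aldehyde, 1 C=O (running total 1).
CH(OCOCH3): ester, 1 C=O (running total 2).
CH(COOH): carboxylic acid, 1 C=O (running total 3).
CH(COBr): acyl halide, 1 C=O (running total 4).
CH(OCOCH3): ester, 1 C=O (running total 5).
CH(COOH): carboxylic acid, 1 C=O (running total 6).
CH(OCOCH3): ester, 1 C=O (running total 7).
CH(OCOCH3): ester, 1 C=O (running total 8).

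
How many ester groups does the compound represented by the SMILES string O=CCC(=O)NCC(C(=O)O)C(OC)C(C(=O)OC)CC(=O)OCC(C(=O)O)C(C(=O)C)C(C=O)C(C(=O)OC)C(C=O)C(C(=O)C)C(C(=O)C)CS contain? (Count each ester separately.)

3

Working along the chain:
  OHC: terminal –CHO: carbonyl C bonded to H and C → aldehyde.
  CH2CONHCH2: –C(=O)–N– linkage → amide (the N is not an amine).
  CH(COOH): pendant –COOH: carbonyl C bonded to C and –OH → carboxylic acid.
  CH(OCH3): pendant –OCH3: C–O–C with sp³ C, no adjacent C=O → ether.
  CH(COOCH3): pendant –COOCH3: carbonyl C bonded to C and –OCH3 → ester.
  CH2COOCH2: –C(=O)–O–C with C on the carbonyl side → ester.
  CH(COOH): pendant –COOH: carbonyl C bonded to C and –OH → carboxylic acid.
  CH(COCH3): pendant –COCH3: carbonyl C bonded to two carbons → ketone.
  CH(CHO): pendant –CHO: carbonyl C bonded to C and H → aldehyde.
  CH(COOCH3): pendant –COOCH3: carbonyl C bonded to C and –OCH3 → ester.
  CH(CHO): pendant –CHO: carbonyl C bonded to C and H → aldehyde.
  CH(COCH3): pendant –COCH3: carbonyl C bonded to two carbons → ketone.
  CH(COCH3): pendant –COCH3: carbonyl C bonded to two carbons → ketone.
  CH2SH: –SH on an sp³ carbon → thiol.
Ester appears at: CH(COOCH3), CH2COOCH2, CH(COOCH3) → 3.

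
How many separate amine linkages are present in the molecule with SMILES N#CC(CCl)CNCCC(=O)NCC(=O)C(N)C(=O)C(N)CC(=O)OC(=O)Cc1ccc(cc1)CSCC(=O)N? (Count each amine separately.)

3

Taking each segment in turn:
  N≡C: N≡C–: carbon triple-bonded to nitrogen → nitrile.
  CH(CH2Cl): pendant –CH2X: halogen on sp³ carbon → alkyl halide.
  CH2NHCH2: C–N–C with sp³ carbons and no adjacent C=O → amine (secondary).
  CH2CONHCH2: –C(=O)–N– linkage → amide (the N is not an amine).
  CO: –C(=O)– with carbon on both sides → ketone.
  CH(NH2): –NH2 on an sp³ carbon with no adjacent C=O → amine.
  CO: –C(=O)– with carbon on both sides → ketone.
  CH(NH2): –NH2 on an sp³ carbon with no adjacent C=O → amine.
  CH2CO-O-COCH2: two acyl groups sharing one oxygen, –C(=O)–O–C(=O)– → anhydride.
  C6H4: para-disubstituted benzene ring → arene.
  CH2SCH2: C–S–C linkage → sulfide (thioether).
  CONH2: –C(=O)NH2: carbonyl C bonded to C and to N → amide (the N is not a separate amine).
Amine appears at: CH2NHCH2, CH(NH2), CH(NH2) → 3.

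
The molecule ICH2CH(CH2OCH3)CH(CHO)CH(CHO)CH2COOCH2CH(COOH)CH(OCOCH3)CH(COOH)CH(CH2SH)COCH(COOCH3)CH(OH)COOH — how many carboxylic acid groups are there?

Taking each segment in turn:
  ICH2: halogen on an sp³ carbon → alkyl halide.
  CH(CH2OCH3): pendant –CH2OCH3: C–O–C linkage → ether.
  CH(CHO): pendant –CHO: carbonyl C bonded to C and H → aldehyde.
  CH(CHO): pendant –CHO: carbonyl C bonded to C and H → aldehyde.
  CH2COOCH2: –C(=O)–O–C with C on the carbonyl side → ester.
  CH(COOH): pendant –COOH: carbonyl C bonded to C and –OH → carboxylic acid.
  CH(OCOCH3): pendant –OC(=O)CH3: an acyloxy group → ester.
  CH(COOH): pendant –COOH: carbonyl C bonded to C and –OH → carboxylic acid.
  CH(CH2SH): pendant –CH2SH → thiol.
  CO: –C(=O)– with carbon on both sides → ketone.
  CH(COOCH3): pendant –COOCH3: carbonyl C bonded to C and –OCH3 → ester.
  CH(OH): –OH on an sp³ carbon → alcohol (secondary).
  COOH: –COOH: carbonyl C bonded to –OH and C → carboxylic acid (the –OH is not a separate alcohol).
Carboxylic acid appears at: CH(COOH), CH(COOH), COOH → 3.

3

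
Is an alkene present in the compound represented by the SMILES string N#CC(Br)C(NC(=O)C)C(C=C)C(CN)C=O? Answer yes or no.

Taking each segment in turn:
  N≡C: N≡C–: carbon triple-bonded to nitrogen → nitrile.
  CH(Br): halogen on an sp³ carbon → alkyl halide.
  CH(NHCOCH3): pendant –NHC(=O)CH3: N bonded to a carbonyl → amide (not amine).
  CH(CH=CH2): pendant –CH=CH2: C=C double bond → alkene.
  CH(CH2NH2): pendant –CH2NH2: N on sp³ C, no adjacent C=O → amine.
  CHO: terminal –CHO: carbonyl C bonded to H and C → aldehyde.
The CH(CH=CH2) segment supplies the alkene: pendant –CH=CH2: C=C double bond → alkene.

yes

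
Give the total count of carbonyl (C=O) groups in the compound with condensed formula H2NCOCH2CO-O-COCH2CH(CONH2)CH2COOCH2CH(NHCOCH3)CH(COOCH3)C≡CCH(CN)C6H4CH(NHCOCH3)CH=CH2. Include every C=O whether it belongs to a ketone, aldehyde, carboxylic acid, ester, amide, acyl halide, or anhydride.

8

H2NCO: amide, 1 C=O (running total 1).
CH2CO-O-COCH2: anhydride, 2 C=O (running total 3).
CH(CONH2): amide, 1 C=O (running total 4).
CH2COOCH2: ester, 1 C=O (running total 5).
CH(NHCOCH3): amide, 1 C=O (running total 6).
CH(COOCH3): ester, 1 C=O (running total 7).
CH(NHCOCH3): amide, 1 C=O (running total 8).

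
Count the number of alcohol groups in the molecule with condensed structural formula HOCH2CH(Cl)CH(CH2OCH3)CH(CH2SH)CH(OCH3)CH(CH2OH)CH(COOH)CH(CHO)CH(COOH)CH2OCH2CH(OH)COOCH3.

3

Reading the structure from left to right:
  HOCH2: HO– on an sp³ carbon → alcohol.
  CH(Cl): halogen on an sp³ carbon → alkyl halide.
  CH(CH2OCH3): pendant –CH2OCH3: C–O–C linkage → ether.
  CH(CH2SH): pendant –CH2SH → thiol.
  CH(OCH3): pendant –OCH3: C–O–C with sp³ C, no adjacent C=O → ether.
  CH(CH2OH): pendant –CH2OH on an sp³ backbone C → alcohol.
  CH(COOH): pendant –COOH: carbonyl C bonded to C and –OH → carboxylic acid.
  CH(CHO): pendant –CHO: carbonyl C bonded to C and H → aldehyde.
  CH(COOH): pendant –COOH: carbonyl C bonded to C and –OH → carboxylic acid.
  CH2OCH2: C–O–C with sp³ carbons on both sides and no adjacent C=O → ether.
  CH(OH): –OH on an sp³ carbon → alcohol (secondary).
  COOCH3: –C(=O)OCH3: carbonyl C bonded to C and to –OCH3 → ester (not ketone + ether).
Alcohol appears at: HOCH2, CH(CH2OH), CH(OH) → 3.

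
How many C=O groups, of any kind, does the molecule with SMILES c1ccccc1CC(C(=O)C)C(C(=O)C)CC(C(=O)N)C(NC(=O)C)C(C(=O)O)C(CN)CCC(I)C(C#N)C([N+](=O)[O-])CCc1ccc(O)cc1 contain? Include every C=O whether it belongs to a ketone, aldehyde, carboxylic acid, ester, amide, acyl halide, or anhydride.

5

CH(COCH3): ketone, 1 C=O (running total 1).
CH(COCH3): ketone, 1 C=O (running total 2).
CH(CONH2): amide, 1 C=O (running total 3).
CH(NHCOCH3): amide, 1 C=O (running total 4).
CH(COOH): carboxylic acid, 1 C=O (running total 5).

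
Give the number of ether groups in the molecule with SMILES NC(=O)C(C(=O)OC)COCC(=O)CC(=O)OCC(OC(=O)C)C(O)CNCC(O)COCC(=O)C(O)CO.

2

Taking each segment in turn:
  H2NCO: –C(=O)NH2: carbonyl C bonded to C and to N → amide (the N is not a separate amine).
  CH(COOCH3): pendant –COOCH3: carbonyl C bonded to C and –OCH3 → ester.
  CH2OCH2: C–O–C with sp³ carbons on both sides and no adjacent C=O → ether.
  CO: –C(=O)– with carbon on both sides → ketone.
  CH2COOCH2: –C(=O)–O–C with C on the carbonyl side → ester.
  CH(OCOCH3): pendant –OC(=O)CH3: an acyloxy group → ester.
  CH(OH): –OH on an sp³ carbon → alcohol (secondary).
  CH2NHCH2: C–N–C with sp³ carbons and no adjacent C=O → amine (secondary).
  CH(OH): –OH on an sp³ carbon → alcohol (secondary).
  CH2OCH2: C–O–C with sp³ carbons on both sides and no adjacent C=O → ether.
  CO: –C(=O)– with carbon on both sides → ketone.
  CH(OH): –OH on an sp³ carbon → alcohol (secondary).
  CH2OH: –OH on an sp³ carbon → alcohol.
Ether appears at: CH2OCH2, CH2OCH2 → 2.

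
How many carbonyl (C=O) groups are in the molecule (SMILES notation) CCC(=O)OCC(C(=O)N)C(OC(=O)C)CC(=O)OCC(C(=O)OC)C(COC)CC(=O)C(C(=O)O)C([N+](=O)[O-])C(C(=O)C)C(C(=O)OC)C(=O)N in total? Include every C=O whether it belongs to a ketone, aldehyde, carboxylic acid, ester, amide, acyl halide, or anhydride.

10

CH2COOCH2: ester, 1 C=O (running total 1).
CH(CONH2): amide, 1 C=O (running total 2).
CH(OCOCH3): ester, 1 C=O (running total 3).
CH2COOCH2: ester, 1 C=O (running total 4).
CH(COOCH3): ester, 1 C=O (running total 5).
CO: ketone, 1 C=O (running total 6).
CH(COOH): carboxylic acid, 1 C=O (running total 7).
CH(COCH3): ketone, 1 C=O (running total 8).
CH(COOCH3): ester, 1 C=O (running total 9).
CONH2: amide, 1 C=O (running total 10).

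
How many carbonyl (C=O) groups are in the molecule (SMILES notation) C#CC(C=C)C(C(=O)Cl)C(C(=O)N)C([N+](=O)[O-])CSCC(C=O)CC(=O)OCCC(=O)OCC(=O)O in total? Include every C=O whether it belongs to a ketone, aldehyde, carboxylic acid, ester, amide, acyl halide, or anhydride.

CH(COCl): acyl halide, 1 C=O (running total 1).
CH(CONH2): amide, 1 C=O (running total 2).
CH(CHO): aldehyde, 1 C=O (running total 3).
CH2COOCH2: ester, 1 C=O (running total 4).
CH2COOCH2: ester, 1 C=O (running total 5).
COOH: carboxylic acid, 1 C=O (running total 6).

6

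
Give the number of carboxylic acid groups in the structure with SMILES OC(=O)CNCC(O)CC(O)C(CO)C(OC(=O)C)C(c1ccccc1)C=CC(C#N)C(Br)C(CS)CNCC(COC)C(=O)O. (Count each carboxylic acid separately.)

2

–COOH: carbonyl C bonded to –OH and C → carboxylic acid (the –OH is not a separate alcohol).
C–N–C with sp³ carbons and no adjacent C=O → amine (secondary).
–OH on an sp³ carbon → alcohol (secondary).
–OH on an sp³ carbon → alcohol (secondary).
pendant –CH2OH on an sp³ backbone C → alcohol.
pendant –OC(=O)CH3: an acyloxy group → ester.
pendant –C6H5: benzene ring → arene.
C=C double bond → alkene.
pendant –C≡N: nitrile.
halogen on an sp³ carbon → alkyl halide.
pendant –CH2SH → thiol.
C–N–C with sp³ carbons and no adjacent C=O → amine (secondary).
pendant –CH2OCH3: C–O–C linkage → ether.
–COOH: carbonyl C bonded to –OH and C → carboxylic acid (the –OH is not a separate alcohol).
Carboxylic acid appears at: HOOC, COOH → 2.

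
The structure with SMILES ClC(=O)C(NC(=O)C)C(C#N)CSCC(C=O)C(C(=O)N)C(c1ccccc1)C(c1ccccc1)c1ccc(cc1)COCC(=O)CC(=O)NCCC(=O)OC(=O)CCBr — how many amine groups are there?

0

Taking each segment in turn:
  ClCO: –C(=O)Cl: carbonyl C bonded to C and to a halogen → acyl halide (not alkyl halide).
  CH(NHCOCH3): pendant –NHC(=O)CH3: N bonded to a carbonyl → amide (not amine).
  CH(CN): pendant –C≡N: nitrile.
  CH2SCH2: C–S–C linkage → sulfide (thioether).
  CH(CHO): pendant –CHO: carbonyl C bonded to C and H → aldehyde.
  CH(CONH2): pendant –CONH2: carbonyl C bonded to C and N → amide.
  CH(C6H5): pendant –C6H5: benzene ring → arene.
  CH(C6H5): pendant –C6H5: benzene ring → arene.
  C6H4: para-disubstituted benzene ring → arene.
  CH2OCH2: C–O–C with sp³ carbons on both sides and no adjacent C=O → ether.
  CO: –C(=O)– with carbon on both sides → ketone.
  CH2CONHCH2: –C(=O)–N– linkage → amide (the N is not an amine).
  CH2CO-O-COCH2: two acyl groups sharing one oxygen, –C(=O)–O–C(=O)– → anhydride.
  CH2Br: halogen on an sp³ carbon → alkyl halide.
No segment is a amine: CH(NHCOCH3) is amide, not amine; CH(CN) is nitrile, not amine; CH(CONH2) is amide, not amine. → 0.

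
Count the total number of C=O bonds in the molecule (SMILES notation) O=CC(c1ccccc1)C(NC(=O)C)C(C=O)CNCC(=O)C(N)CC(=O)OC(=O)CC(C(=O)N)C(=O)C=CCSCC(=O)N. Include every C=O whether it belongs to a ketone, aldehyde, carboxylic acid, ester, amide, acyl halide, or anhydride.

OHC: aldehyde, 1 C=O (running total 1).
CH(NHCOCH3): amide, 1 C=O (running total 2).
CH(CHO): aldehyde, 1 C=O (running total 3).
CO: ketone, 1 C=O (running total 4).
CH2CO-O-COCH2: anhydride, 2 C=O (running total 6).
CH(CONH2): amide, 1 C=O (running total 7).
CO: ketone, 1 C=O (running total 8).
CONH2: amide, 1 C=O (running total 9).

9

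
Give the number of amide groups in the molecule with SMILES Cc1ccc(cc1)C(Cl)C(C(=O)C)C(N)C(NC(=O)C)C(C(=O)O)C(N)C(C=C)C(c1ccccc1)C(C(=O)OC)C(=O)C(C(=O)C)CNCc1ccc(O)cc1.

Reading the structure from left to right:
  C6H4: para-disubstituted benzene ring → arene.
  CH(Cl): halogen on an sp³ carbon → alkyl halide.
  CH(COCH3): pendant –COCH3: carbonyl C bonded to two carbons → ketone.
  CH(NH2): –NH2 on an sp³ carbon with no adjacent C=O → amine.
  CH(NHCOCH3): pendant –NHC(=O)CH3: N bonded to a carbonyl → amide (not amine).
  CH(COOH): pendant –COOH: carbonyl C bonded to C and –OH → carboxylic acid.
  CH(NH2): –NH2 on an sp³ carbon with no adjacent C=O → amine.
  CH(CH=CH2): pendant –CH=CH2: C=C double bond → alkene.
  CH(C6H5): pendant –C6H5: benzene ring → arene.
  CH(COOCH3): pendant –COOCH3: carbonyl C bonded to C and –OCH3 → ester.
  CO: –C(=O)– with carbon on both sides → ketone.
  CH(COCH3): pendant –COCH3: carbonyl C bonded to two carbons → ketone.
  CH2NHCH2: C–N–C with sp³ carbons and no adjacent C=O → amine (secondary).
  C6H4OH: –OH attached directly to an aromatic ring → phenol (not alcohol); the ring itself is an arene.
Amide appears at: CH(NHCOCH3) → 1.

1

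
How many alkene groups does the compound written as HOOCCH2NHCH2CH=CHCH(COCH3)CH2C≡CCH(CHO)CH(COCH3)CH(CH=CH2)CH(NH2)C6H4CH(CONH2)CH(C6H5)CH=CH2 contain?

3

Reading the structure from left to right:
  HOOC: –COOH: carbonyl C bonded to –OH and C → carboxylic acid (the –OH is not a separate alcohol).
  CH2NHCH2: C–N–C with sp³ carbons and no adjacent C=O → amine (secondary).
  CH=CH: C=C double bond → alkene.
  CH(COCH3): pendant –COCH3: carbonyl C bonded to two carbons → ketone.
  C≡C: C≡C triple bond → alkyne.
  CH(CHO): pendant –CHO: carbonyl C bonded to C and H → aldehyde.
  CH(COCH3): pendant –COCH3: carbonyl C bonded to two carbons → ketone.
  CH(CH=CH2): pendant –CH=CH2: C=C double bond → alkene.
  CH(NH2): –NH2 on an sp³ carbon with no adjacent C=O → amine.
  C6H4: para-disubstituted benzene ring → arene.
  CH(CONH2): pendant –CONH2: carbonyl C bonded to C and N → amide.
  CH(C6H5): pendant –C6H5: benzene ring → arene.
  CH=CH2: C=C double bond → alkene.
Alkene appears at: CH=CH, CH(CH=CH2), CH=CH2 → 3.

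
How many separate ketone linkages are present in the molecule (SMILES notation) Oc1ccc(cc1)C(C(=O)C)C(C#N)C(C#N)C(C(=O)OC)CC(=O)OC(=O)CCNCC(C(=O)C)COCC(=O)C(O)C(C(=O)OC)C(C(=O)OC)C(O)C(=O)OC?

–OH attached directly to an aromatic ring → phenol (not alcohol); the ring itself is an arene.
pendant –COCH3: carbonyl C bonded to two carbons → ketone.
pendant –C≡N: nitrile.
pendant –C≡N: nitrile.
pendant –COOCH3: carbonyl C bonded to C and –OCH3 → ester.
two acyl groups sharing one oxygen, –C(=O)–O–C(=O)– → anhydride.
C–N–C with sp³ carbons and no adjacent C=O → amine (secondary).
pendant –COCH3: carbonyl C bonded to two carbons → ketone.
C–O–C with sp³ carbons on both sides and no adjacent C=O → ether.
–C(=O)– with carbon on both sides → ketone.
–OH on an sp³ carbon → alcohol (secondary).
pendant –COOCH3: carbonyl C bonded to C and –OCH3 → ester.
pendant –COOCH3: carbonyl C bonded to C and –OCH3 → ester.
–OH on an sp³ carbon → alcohol (secondary).
–C(=O)OCH3: carbonyl C bonded to C and to –OCH3 → ester (not ketone + ether).
Ketone appears at: CH(COCH3), CH(COCH3), CO → 3.

3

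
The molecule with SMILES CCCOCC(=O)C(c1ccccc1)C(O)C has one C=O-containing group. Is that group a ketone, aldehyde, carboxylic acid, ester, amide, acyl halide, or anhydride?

The carbonyl is in the CO segment: –C(=O)– with carbon on both sides → ketone.

ketone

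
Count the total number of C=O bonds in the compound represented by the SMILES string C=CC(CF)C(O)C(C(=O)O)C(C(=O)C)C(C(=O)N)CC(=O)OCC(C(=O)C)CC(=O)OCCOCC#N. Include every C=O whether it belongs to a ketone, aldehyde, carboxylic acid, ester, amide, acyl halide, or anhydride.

6

CH(COOH): carboxylic acid, 1 C=O (running total 1).
CH(COCH3): ketone, 1 C=O (running total 2).
CH(CONH2): amide, 1 C=O (running total 3).
CH2COOCH2: ester, 1 C=O (running total 4).
CH(COCH3): ketone, 1 C=O (running total 5).
CH2COOCH2: ester, 1 C=O (running total 6).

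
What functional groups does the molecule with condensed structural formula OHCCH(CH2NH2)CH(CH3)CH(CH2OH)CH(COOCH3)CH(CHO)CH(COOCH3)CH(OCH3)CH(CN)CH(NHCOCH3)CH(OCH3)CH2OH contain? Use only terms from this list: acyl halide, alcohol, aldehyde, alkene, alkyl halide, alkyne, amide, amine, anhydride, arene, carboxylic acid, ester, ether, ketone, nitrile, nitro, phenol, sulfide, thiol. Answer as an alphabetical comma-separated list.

alcohol, aldehyde, amide, amine, ester, ether, nitrile

terminal –CHO: carbonyl C bonded to H and C → aldehyde.
pendant –CH2NH2: N on sp³ C, no adjacent C=O → amine.
pendant –CH2OH on an sp³ backbone C → alcohol.
pendant –COOCH3: carbonyl C bonded to C and –OCH3 → ester.
pendant –CHO: carbonyl C bonded to C and H → aldehyde.
pendant –COOCH3: carbonyl C bonded to C and –OCH3 → ester.
pendant –OCH3: C–O–C with sp³ C, no adjacent C=O → ether.
pendant –C≡N: nitrile.
pendant –NHC(=O)CH3: N bonded to a carbonyl → amide (not amine).
pendant –OCH3: C–O–C with sp³ C, no adjacent C=O → ether.
–OH on an sp³ carbon → alcohol.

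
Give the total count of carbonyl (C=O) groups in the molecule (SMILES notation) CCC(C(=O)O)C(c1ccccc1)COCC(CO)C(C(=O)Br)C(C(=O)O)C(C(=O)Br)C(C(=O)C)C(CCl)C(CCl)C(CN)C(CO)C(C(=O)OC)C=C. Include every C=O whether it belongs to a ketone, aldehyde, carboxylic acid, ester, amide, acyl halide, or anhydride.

CH(COOH): carboxylic acid, 1 C=O (running total 1).
CH(COBr): acyl halide, 1 C=O (running total 2).
CH(COOH): carboxylic acid, 1 C=O (running total 3).
CH(COBr): acyl halide, 1 C=O (running total 4).
CH(COCH3): ketone, 1 C=O (running total 5).
CH(COOCH3): ester, 1 C=O (running total 6).

6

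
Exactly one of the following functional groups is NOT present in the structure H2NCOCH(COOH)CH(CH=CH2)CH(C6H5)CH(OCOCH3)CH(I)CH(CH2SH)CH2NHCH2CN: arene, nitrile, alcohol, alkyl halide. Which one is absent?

arene: present (CH(C6H5) — pendant –C6H5: benzene ring → arene).
alkyl halide: present (CH(I) — halogen on an sp³ carbon → alkyl halide).
nitrile: present (CN — –C≡N: carbon triple-bonded to nitrogen → nitrile).
alcohol: absent. In CH(COOH), the –OH sits on a carbonyl carbon, making it part of a carboxylic acid, not an alcohol.

alcohol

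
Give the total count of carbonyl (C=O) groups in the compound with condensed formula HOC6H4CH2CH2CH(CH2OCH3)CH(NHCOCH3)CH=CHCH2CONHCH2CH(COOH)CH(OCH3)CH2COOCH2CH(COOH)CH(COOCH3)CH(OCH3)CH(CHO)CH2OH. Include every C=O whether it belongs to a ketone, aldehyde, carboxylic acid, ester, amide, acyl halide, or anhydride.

7

CH(NHCOCH3): amide, 1 C=O (running total 1).
CH2CONHCH2: amide, 1 C=O (running total 2).
CH(COOH): carboxylic acid, 1 C=O (running total 3).
CH2COOCH2: ester, 1 C=O (running total 4).
CH(COOH): carboxylic acid, 1 C=O (running total 5).
CH(COOCH3): ester, 1 C=O (running total 6).
CH(CHO): aldehyde, 1 C=O (running total 7).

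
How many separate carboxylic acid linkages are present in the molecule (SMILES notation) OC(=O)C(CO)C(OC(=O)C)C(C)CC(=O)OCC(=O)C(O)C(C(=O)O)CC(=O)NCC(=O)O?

3

Reading the structure from left to right:
  HOOC: –COOH: carbonyl C bonded to –OH and C → carboxylic acid (the –OH is not a separate alcohol).
  CH(CH2OH): pendant –CH2OH on an sp³ backbone C → alcohol.
  CH(OCOCH3): pendant –OC(=O)CH3: an acyloxy group → ester.
  CH2COOCH2: –C(=O)–O–C with C on the carbonyl side → ester.
  CO: –C(=O)– with carbon on both sides → ketone.
  CH(OH): –OH on an sp³ carbon → alcohol (secondary).
  CH(COOH): pendant –COOH: carbonyl C bonded to C and –OH → carboxylic acid.
  CH2CONHCH2: –C(=O)–N– linkage → amide (the N is not an amine).
  COOH: –COOH: carbonyl C bonded to –OH and C → carboxylic acid (the –OH is not a separate alcohol).
Carboxylic acid appears at: HOOC, CH(COOH), COOH → 3.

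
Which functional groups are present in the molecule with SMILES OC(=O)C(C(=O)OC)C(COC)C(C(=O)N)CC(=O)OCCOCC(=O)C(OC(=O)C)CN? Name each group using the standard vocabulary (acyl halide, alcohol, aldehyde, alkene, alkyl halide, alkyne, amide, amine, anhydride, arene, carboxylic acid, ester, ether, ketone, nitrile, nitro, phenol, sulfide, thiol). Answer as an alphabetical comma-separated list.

amide, amine, carboxylic acid, ester, ether, ketone

–COOH: carbonyl C bonded to –OH and C → carboxylic acid (the –OH is not a separate alcohol).
pendant –COOCH3: carbonyl C bonded to C and –OCH3 → ester.
pendant –CH2OCH3: C–O–C linkage → ether.
pendant –CONH2: carbonyl C bonded to C and N → amide.
–C(=O)–O–C with C on the carbonyl side → ester.
C–O–C with sp³ carbons on both sides and no adjacent C=O → ether.
–C(=O)– with carbon on both sides → ketone.
pendant –OC(=O)CH3: an acyloxy group → ester.
–NH2 on an sp³ carbon with no adjacent C=O → amine.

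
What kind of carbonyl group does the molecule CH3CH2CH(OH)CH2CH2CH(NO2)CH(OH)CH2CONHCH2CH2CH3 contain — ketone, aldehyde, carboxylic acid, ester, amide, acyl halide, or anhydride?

The carbonyl is in the CH2CONHCH2 segment: –C(=O)–N– linkage → amide (the N is not an amine).

amide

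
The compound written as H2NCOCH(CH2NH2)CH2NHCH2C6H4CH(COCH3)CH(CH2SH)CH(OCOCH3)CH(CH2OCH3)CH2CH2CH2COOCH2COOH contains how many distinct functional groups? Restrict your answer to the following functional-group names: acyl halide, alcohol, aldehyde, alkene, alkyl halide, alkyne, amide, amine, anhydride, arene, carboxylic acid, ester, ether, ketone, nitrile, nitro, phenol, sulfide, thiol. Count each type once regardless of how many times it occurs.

8

–C(=O)NH2: carbonyl C bonded to C and to N → amide (the N is not a separate amine).
pendant –CH2NH2: N on sp³ C, no adjacent C=O → amine.
C–N–C with sp³ carbons and no adjacent C=O → amine (secondary).
para-disubstituted benzene ring → arene.
pendant –COCH3: carbonyl C bonded to two carbons → ketone.
pendant –CH2SH → thiol.
pendant –OC(=O)CH3: an acyloxy group → ester.
pendant –CH2OCH3: C–O–C linkage → ether.
–C(=O)–O–C with C on the carbonyl side → ester.
–COOH: carbonyl C bonded to –OH and C → carboxylic acid (the –OH is not a separate alcohol).
Distinct types present: amide, amine, arene, carboxylic acid, ester, ether, ketone, thiol.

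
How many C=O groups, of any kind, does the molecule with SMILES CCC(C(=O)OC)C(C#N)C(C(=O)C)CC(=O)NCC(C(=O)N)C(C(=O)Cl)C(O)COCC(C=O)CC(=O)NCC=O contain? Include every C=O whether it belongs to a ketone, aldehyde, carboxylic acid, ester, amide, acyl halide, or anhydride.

8

CH(COOCH3): ester, 1 C=O (running total 1).
CH(COCH3): ketone, 1 C=O (running total 2).
CH2CONHCH2: amide, 1 C=O (running total 3).
CH(CONH2): amide, 1 C=O (running total 4).
CH(COCl): acyl halide, 1 C=O (running total 5).
CH(CHO): aldehyde, 1 C=O (running total 6).
CH2CONHCH2: amide, 1 C=O (running total 7).
CHO: aldehyde, 1 C=O (running total 8).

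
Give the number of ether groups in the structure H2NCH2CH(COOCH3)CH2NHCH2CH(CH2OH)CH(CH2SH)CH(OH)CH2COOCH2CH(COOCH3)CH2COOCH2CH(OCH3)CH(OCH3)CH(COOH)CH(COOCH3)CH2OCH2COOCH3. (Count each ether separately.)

3

Working along the chain:
  H2NCH2: –NH2 on an sp³ carbon with no adjacent C=O → amine.
  CH(COOCH3): pendant –COOCH3: carbonyl C bonded to C and –OCH3 → ester.
  CH2NHCH2: C–N–C with sp³ carbons and no adjacent C=O → amine (secondary).
  CH(CH2OH): pendant –CH2OH on an sp³ backbone C → alcohol.
  CH(CH2SH): pendant –CH2SH → thiol.
  CH(OH): –OH on an sp³ carbon → alcohol (secondary).
  CH2COOCH2: –C(=O)–O–C with C on the carbonyl side → ester.
  CH(COOCH3): pendant –COOCH3: carbonyl C bonded to C and –OCH3 → ester.
  CH2COOCH2: –C(=O)–O–C with C on the carbonyl side → ester.
  CH(OCH3): pendant –OCH3: C–O–C with sp³ C, no adjacent C=O → ether.
  CH(OCH3): pendant –OCH3: C–O–C with sp³ C, no adjacent C=O → ether.
  CH(COOH): pendant –COOH: carbonyl C bonded to C and –OH → carboxylic acid.
  CH(COOCH3): pendant –COOCH3: carbonyl C bonded to C and –OCH3 → ester.
  CH2OCH2: C–O–C with sp³ carbons on both sides and no adjacent C=O → ether.
  COOCH3: –C(=O)OCH3: carbonyl C bonded to C and to –OCH3 → ester (not ketone + ether).
Ether appears at: CH(OCH3), CH(OCH3), CH2OCH2 → 3.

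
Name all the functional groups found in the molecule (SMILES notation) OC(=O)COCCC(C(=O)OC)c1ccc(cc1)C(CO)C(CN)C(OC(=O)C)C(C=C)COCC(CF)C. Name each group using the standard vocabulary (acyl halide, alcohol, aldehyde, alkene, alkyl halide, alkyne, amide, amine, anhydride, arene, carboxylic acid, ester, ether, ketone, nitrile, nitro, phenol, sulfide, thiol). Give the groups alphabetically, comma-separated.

alcohol, alkene, alkyl halide, amine, arene, carboxylic acid, ester, ether

Reading the structure from left to right:
  HOOC: –COOH: carbonyl C bonded to –OH and C → carboxylic acid (the –OH is not a separate alcohol).
  CH2OCH2: C–O–C with sp³ carbons on both sides and no adjacent C=O → ether.
  CH(COOCH3): pendant –COOCH3: carbonyl C bonded to C and –OCH3 → ester.
  C6H4: para-disubstituted benzene ring → arene.
  CH(CH2OH): pendant –CH2OH on an sp³ backbone C → alcohol.
  CH(CH2NH2): pendant –CH2NH2: N on sp³ C, no adjacent C=O → amine.
  CH(OCOCH3): pendant –OC(=O)CH3: an acyloxy group → ester.
  CH(CH=CH2): pendant –CH=CH2: C=C double bond → alkene.
  CH2OCH2: C–O–C with sp³ carbons on both sides and no adjacent C=O → ether.
  CH(CH2F): pendant –CH2X: halogen on sp³ carbon → alkyl halide.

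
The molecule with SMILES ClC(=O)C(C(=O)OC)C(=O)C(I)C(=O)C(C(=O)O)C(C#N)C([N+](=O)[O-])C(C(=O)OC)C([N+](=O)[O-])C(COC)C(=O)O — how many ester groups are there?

–C(=O)Cl: carbonyl C bonded to C and to a halogen → acyl halide (not alkyl halide).
pendant –COOCH3: carbonyl C bonded to C and –OCH3 → ester.
–C(=O)– with carbon on both sides → ketone.
halogen on an sp³ carbon → alkyl halide.
–C(=O)– with carbon on both sides → ketone.
pendant –COOH: carbonyl C bonded to C and –OH → carboxylic acid.
pendant –C≡N: nitrile.
–NO2 on an sp³ carbon → nitro (the N=O is not a carbonyl).
pendant –COOCH3: carbonyl C bonded to C and –OCH3 → ester.
–NO2 on an sp³ carbon → nitro (the N=O is not a carbonyl).
pendant –CH2OCH3: C–O–C linkage → ether.
–COOH: carbonyl C bonded to –OH and C → carboxylic acid (the –OH is not a separate alcohol).
Ester appears at: CH(COOCH3), CH(COOCH3) → 2.

2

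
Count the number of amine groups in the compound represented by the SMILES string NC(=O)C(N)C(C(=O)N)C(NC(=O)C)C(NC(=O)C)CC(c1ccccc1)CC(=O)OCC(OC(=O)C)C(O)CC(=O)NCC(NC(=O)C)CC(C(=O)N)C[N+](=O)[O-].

Working along the chain:
  H2NCO: –C(=O)NH2: carbonyl C bonded to C and to N → amide (the N is not a separate amine).
  CH(NH2): –NH2 on an sp³ carbon with no adjacent C=O → amine.
  CH(CONH2): pendant –CONH2: carbonyl C bonded to C and N → amide.
  CH(NHCOCH3): pendant –NHC(=O)CH3: N bonded to a carbonyl → amide (not amine).
  CH(NHCOCH3): pendant –NHC(=O)CH3: N bonded to a carbonyl → amide (not amine).
  CH(C6H5): pendant –C6H5: benzene ring → arene.
  CH2COOCH2: –C(=O)–O–C with C on the carbonyl side → ester.
  CH(OCOCH3): pendant –OC(=O)CH3: an acyloxy group → ester.
  CH(OH): –OH on an sp³ carbon → alcohol (secondary).
  CH2CONHCH2: –C(=O)–N– linkage → amide (the N is not an amine).
  CH(NHCOCH3): pendant –NHC(=O)CH3: N bonded to a carbonyl → amide (not amine).
  CH(CONH2): pendant –CONH2: carbonyl C bonded to C and N → amide.
  CH2NO2: –NO2 on carbon → nitro group.
Amine appears at: CH(NH2) → 1.

1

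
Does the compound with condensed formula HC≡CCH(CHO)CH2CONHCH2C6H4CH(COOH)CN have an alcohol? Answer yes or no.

no

C≡C triple bond → alkyne.
pendant –CHO: carbonyl C bonded to C and H → aldehyde.
–C(=O)–N– linkage → amide (the N is not an amine).
para-disubstituted benzene ring → arene.
pendant –COOH: carbonyl C bonded to C and –OH → carboxylic acid.
–C≡N: carbon triple-bonded to nitrogen → nitrile.
In CH(COOH), the –OH sits on a carbonyl carbon, making it part of a carboxylic acid, not an alcohol.
The groups actually present are: aldehyde, alkyne, amide, arene, carboxylic acid, nitrile.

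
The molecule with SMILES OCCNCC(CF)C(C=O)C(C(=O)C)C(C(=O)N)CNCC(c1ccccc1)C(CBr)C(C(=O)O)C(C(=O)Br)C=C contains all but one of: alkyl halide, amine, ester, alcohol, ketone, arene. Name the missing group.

alkyl halide: present (CH(CH2F) — pendant –CH2X: halogen on sp³ carbon → alkyl halide).
alcohol: present (HOCH2 — HO– on an sp³ carbon → alcohol).
arene: present (CH(C6H5) — pendant –C6H5: benzene ring → arene).
amine: present (CH2NHCH2 — C–N–C with sp³ carbons and no adjacent C=O → amine (secondary)).
ketone: present (CH(COCH3) — pendant –COCH3: carbonyl C bonded to two carbons → ketone).
ester: no segment matches this pattern.

ester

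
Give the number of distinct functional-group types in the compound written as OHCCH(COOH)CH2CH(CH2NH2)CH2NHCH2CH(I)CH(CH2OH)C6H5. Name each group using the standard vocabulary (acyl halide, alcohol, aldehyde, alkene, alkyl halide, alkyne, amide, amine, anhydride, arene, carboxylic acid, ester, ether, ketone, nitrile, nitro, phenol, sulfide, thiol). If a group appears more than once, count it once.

terminal –CHO: carbonyl C bonded to H and C → aldehyde.
pendant –COOH: carbonyl C bonded to C and –OH → carboxylic acid.
pendant –CH2NH2: N on sp³ C, no adjacent C=O → amine.
C–N–C with sp³ carbons and no adjacent C=O → amine (secondary).
halogen on an sp³ carbon → alkyl halide.
pendant –CH2OH on an sp³ backbone C → alcohol.
–C6H5 phenyl ring → arene.
Distinct types present: alcohol, aldehyde, alkyl halide, amine, arene, carboxylic acid.

6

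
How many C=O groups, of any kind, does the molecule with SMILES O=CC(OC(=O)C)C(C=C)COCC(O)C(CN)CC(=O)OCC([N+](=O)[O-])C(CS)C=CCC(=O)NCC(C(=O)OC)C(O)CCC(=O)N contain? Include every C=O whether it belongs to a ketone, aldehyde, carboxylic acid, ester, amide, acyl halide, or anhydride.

6

OHC: aldehyde, 1 C=O (running total 1).
CH(OCOCH3): ester, 1 C=O (running total 2).
CH2COOCH2: ester, 1 C=O (running total 3).
CH2CONHCH2: amide, 1 C=O (running total 4).
CH(COOCH3): ester, 1 C=O (running total 5).
CONH2: amide, 1 C=O (running total 6).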